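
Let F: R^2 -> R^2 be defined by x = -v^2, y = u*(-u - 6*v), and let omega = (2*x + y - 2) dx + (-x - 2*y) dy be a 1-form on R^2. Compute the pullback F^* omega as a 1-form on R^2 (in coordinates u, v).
F^* omega = (-4*u^3 - 36*u^2*v - 74*u*v^2 - 6*v^3) du + (-12*u^3 - 70*u^2*v + 6*u*v^2 + 4*v^3 + 4*v) dv

Using F^*(f dg) = (f ∘ F) d(g ∘ F), substitute each coordinate x_i by F_i(u, v) in f_i, and replace dx_i by d F_i = (∂F_i/∂u) du + (∂F_i/∂v) dv.
  For the x component: f_1(F) = -u^2 - 6*u*v - 2*v^2 - 2; d F_1 = (0) du + (-2*v) dv
  For the y component: f_2(F) = 2*u^2 + 12*u*v + v^2; d F_2 = (-2*u - 6*v) du + (-6*u) dv
Combining and collecting du, dv coefficients:
  coeff of du: -4*u^3 - 36*u^2*v - 74*u*v^2 - 6*v^3
  coeff of dv: -12*u^3 - 70*u^2*v + 6*u*v^2 + 4*v^3 + 4*v
F^* omega = (-4*u^3 - 36*u^2*v - 74*u*v^2 - 6*v^3) du + (-12*u^3 - 70*u^2*v + 6*u*v^2 + 4*v^3 + 4*v) dv.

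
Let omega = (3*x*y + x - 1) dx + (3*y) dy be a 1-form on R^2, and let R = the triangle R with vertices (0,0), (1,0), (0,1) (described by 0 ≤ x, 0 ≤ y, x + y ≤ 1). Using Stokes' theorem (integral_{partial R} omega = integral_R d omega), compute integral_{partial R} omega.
integral_(partial R) omega = -1/2

Stokes: integral_partial_R omega = integral_R d omega with d omega = (∂Q/∂x - ∂P/∂y) dx ∧ dy.
  ∂Q/∂x = 0
  ∂P/∂y = 3*x
  integrand = ∂Q/∂x - ∂P/∂y = -3*x.
Integrating over R: integral_0^1 integral_0^{1-x} (-3*x) dy dx = -1/2.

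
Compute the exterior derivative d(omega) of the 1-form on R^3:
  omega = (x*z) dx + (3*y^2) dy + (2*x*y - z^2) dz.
d(omega) = (-x + 2*y) dx ∧ dz + (2*x) dy ∧ dz

For a 1-form omega = sum_i f_i dx_i, the exterior derivative is
  d(omega) = sum_{i < j} (∂f_j/∂x_i - ∂f_i/∂x_j) dx_i ∧ dx_j.
  coefficient of dx ∧ dz: ∂f_3/∂x - ∂f_1/∂z = ∂(2*x*y - z^2)/∂x - ∂(x*z)/∂z = -x + 2*y
  coefficient of dy ∧ dz: ∂f_3/∂y - ∂f_2/∂z = ∂(2*x*y - z^2)/∂y - ∂(3*y^2)/∂z = 2*x
Assembling: d(omega) = (-x + 2*y) dx ∧ dz + (2*x) dy ∧ dz.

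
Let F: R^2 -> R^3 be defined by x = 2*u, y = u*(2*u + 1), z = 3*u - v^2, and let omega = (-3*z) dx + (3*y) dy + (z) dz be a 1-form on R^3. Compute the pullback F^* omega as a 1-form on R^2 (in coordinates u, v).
F^* omega = (24*u^3 + 18*u^2 - 6*u + 3*v^2) du + (2*v*(-3*u + v^2)) dv

Using F^*(f dg) = (f ∘ F) d(g ∘ F), substitute each coordinate x_i by F_i(u, v) in f_i, and replace dx_i by d F_i = (∂F_i/∂u) du + (∂F_i/∂v) dv.
  For the x component: f_1(F) = -9*u + 3*v^2; d F_1 = (2) du + (0) dv
  For the y component: f_2(F) = 3*u*(2*u + 1); d F_2 = (4*u + 1) du + (0) dv
  For the z component: f_3(F) = 3*u - v^2; d F_3 = (3) du + (-2*v) dv
Combining and collecting du, dv coefficients:
  coeff of du: 24*u^3 + 18*u^2 - 6*u + 3*v^2
  coeff of dv: 2*v*(-3*u + v^2)
F^* omega = (24*u^3 + 18*u^2 - 6*u + 3*v^2) du + (2*v*(-3*u + v^2)) dv.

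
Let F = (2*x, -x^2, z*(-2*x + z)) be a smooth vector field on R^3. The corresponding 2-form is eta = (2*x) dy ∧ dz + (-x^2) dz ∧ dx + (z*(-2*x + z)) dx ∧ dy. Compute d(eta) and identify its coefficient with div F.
d(eta) = (-2*x + 2*z + 2) dx ∧ dy ∧ dz; div F = -2*x + 2*z + 2

For a 2-form in R^3 of the form above, applying d gives a 3-form with coefficient ∂P/∂x + ∂Q/∂y + ∂R/∂z:
  ∂P/∂x = 2
  ∂Q/∂y = 0
  ∂R/∂z = -2*x + 2*z
Sum = -2*x + 2*z + 2, which is exactly div F.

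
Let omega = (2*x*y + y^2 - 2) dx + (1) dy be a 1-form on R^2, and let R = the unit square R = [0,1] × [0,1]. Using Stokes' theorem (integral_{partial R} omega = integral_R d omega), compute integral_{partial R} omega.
integral_(partial R) omega = -2

Stokes: integral_partial_R omega = integral_R d omega with d omega = (∂Q/∂x - ∂P/∂y) dx ∧ dy.
  ∂Q/∂x = 0
  ∂P/∂y = 2*x + 2*y
  integrand = ∂Q/∂x - ∂P/∂y = -2*x - 2*y.
Integrating over R: integral_0^1 integral_0^1 (-2*x - 2*y) dx dy = -2.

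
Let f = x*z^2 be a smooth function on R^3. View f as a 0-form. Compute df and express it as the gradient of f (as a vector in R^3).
df = (z^2) dx + (0) dy + (2*x*z) dz; grad f = (z^2, 0, 2*x*z)

For a 0-form f, d f = (∂f/∂x) dx + (∂f/∂y) dy + (∂f/∂z) dz. The components of the vector representation are exactly the entries of grad f in Cartesian coordinates:
  ∂f/∂x = z^2
  ∂f/∂y = 0
  ∂f/∂z = 2*x*z.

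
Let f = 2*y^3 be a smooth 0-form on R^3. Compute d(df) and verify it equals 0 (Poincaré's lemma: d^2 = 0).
d(df) = 0

Step 1: df = sum_i (∂f/∂x_i) dx_i = (0) dx + (6*y^2) dy + (0) dz.
Step 2: Apply d again. Using the 1-form formula, the coefficient of dx ∧ dy in d(df) is ∂^2 f/∂x ∂y - ∂^2 f/∂y ∂x = (0) - (0) = 0 (equality of mixed partials for smooth f).
Similarly for dx ∧ dz and dy ∧ dz — all coefficients vanish. So d(df) = 0.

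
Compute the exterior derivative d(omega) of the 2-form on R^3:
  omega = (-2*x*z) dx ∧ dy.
d(omega) = (-2*x) dx ∧ dy ∧ dz

For a 2-form omega = sum_{i<j} g_{ij} dx_i ∧ dx_j, the exterior derivative is
  d(omega) = sum_{i<j} d(g_{ij}) ∧ dx_i ∧ dx_j = sum_{i<j, k} (∂g_{ij}/∂x_k) dx_k ∧ dx_i ∧ dx_j.
Expand each term, using dx_k ∧ dx_i ∧ dx_j = sgn(permutation) dx_{(a)} ∧ dx_{(b)} ∧ dx_{(c)} with (a < b < c) sorted:
  d(-2*x*z) includes (∂/∂z)(-2*x*z) dz = (-2*x) dz, which multiplied by dx ∧ dy gives (-2*x) dx ∧ dy ∧ dz
Collecting like 3-forms: d(omega) = (-2*x) dx ∧ dy ∧ dz.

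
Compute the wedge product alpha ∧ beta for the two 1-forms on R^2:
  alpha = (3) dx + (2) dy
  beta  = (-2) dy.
alpha ∧ beta = (-6) dx ∧ dy

Distribute the wedge, using dx_i ∧ dx_j = -dx_j ∧ dx_i and dx_i ∧ dx_i = 0. For each pair (i, j) with i < j, the coefficient of dx_i ∧ dx_j in alpha ∧ beta is (alpha_i * beta_j - alpha_j * beta_i). Collecting: alpha ∧ beta = (-6) dx ∧ dy.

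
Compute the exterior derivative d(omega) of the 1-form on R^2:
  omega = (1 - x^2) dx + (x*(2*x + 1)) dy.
d(omega) = (4*x + 1) dx ∧ dy

For a 1-form omega = sum_i f_i dx_i, the exterior derivative is
  d(omega) = sum_{i < j} (∂f_j/∂x_i - ∂f_i/∂x_j) dx_i ∧ dx_j.
  coefficient of dx ∧ dy: ∂f_2/∂x - ∂f_1/∂y = ∂(x*(2*x + 1))/∂x - ∂(1 - x^2)/∂y = 4*x + 1
Assembling: d(omega) = (4*x + 1) dx ∧ dy.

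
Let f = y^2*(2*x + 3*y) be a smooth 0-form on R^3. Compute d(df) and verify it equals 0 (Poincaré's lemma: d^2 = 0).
d(df) = 0

Step 1: df = sum_i (∂f/∂x_i) dx_i = (2*y^2) dx + (y*(4*x + 9*y)) dy + (0) dz.
Step 2: Apply d again. Using the 1-form formula, the coefficient of dx ∧ dy in d(df) is ∂^2 f/∂x ∂y - ∂^2 f/∂y ∂x = (4*y) - (4*y) = 0 (equality of mixed partials for smooth f).
Similarly for dx ∧ dz and dy ∧ dz — all coefficients vanish. So d(df) = 0.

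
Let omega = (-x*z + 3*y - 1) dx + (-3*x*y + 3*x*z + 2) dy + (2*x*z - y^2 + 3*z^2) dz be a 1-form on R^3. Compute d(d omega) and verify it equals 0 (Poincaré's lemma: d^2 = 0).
d(d omega) = 0

Step 1: d omega = sum_{i<j} (∂f_j/∂x_i - ∂f_i/∂x_j) dx_i ∧ dx_j:
  coeff of dx ∧ dy: -3*y + 3*z - 3
  coeff of dx ∧ dz: x + 2*z
  coeff of dy ∧ dz: -3*x - 2*y
Step 2: Apply d again to each 2-form coefficient. The only possible 3-form in R^3 is dx ∧ dy ∧ dz, with coefficient
  ∂(coeff of dy∧dz)/∂x - ∂(coeff of dx∧dz)/∂y + ∂(coeff of dx∧dy)/∂z
  = ∂/∂x (-3*x - 2*y) - ∂/∂y (x + 2*z) + ∂/∂z (-3*y + 3*z - 3).
Each of these terms simplifies to sums of mixed partials that cancel in pairs. The result is 0 (by equality of mixed partials for smooth functions — Schwarz / Clairaut).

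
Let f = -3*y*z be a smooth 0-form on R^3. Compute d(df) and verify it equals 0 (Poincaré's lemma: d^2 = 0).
d(df) = 0

Step 1: df = sum_i (∂f/∂x_i) dx_i = (0) dx + (-3*z) dy + (-3*y) dz.
Step 2: Apply d again. Using the 1-form formula, the coefficient of dx ∧ dy in d(df) is ∂^2 f/∂x ∂y - ∂^2 f/∂y ∂x = (0) - (0) = 0 (equality of mixed partials for smooth f).
Similarly for dx ∧ dz and dy ∧ dz — all coefficients vanish. So d(df) = 0.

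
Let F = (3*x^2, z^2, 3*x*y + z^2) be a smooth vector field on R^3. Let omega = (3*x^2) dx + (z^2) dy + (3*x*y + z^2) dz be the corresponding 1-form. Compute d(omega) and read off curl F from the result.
d(omega) = (3*x - 2*z) dy ∧ dz + (-3*y) dz ∧ dx + (0) dx ∧ dy; curl F = (3*x - 2*z, -3*y, 0)

d omega = sum_{i<j} (∂f_j/∂x_i - ∂f_i/∂x_j) dx_i ∧ dx_j. Under the identification (dy ∧ dz, dz ∧ dx, dx ∧ dy) ↔ (e_x, e_y, e_z), the coefficients are exactly the components of curl F. Compute:
  ∂R/∂y - ∂Q/∂z = (3*x) - (2*z) = 3*x - 2*z
  ∂P/∂z - ∂R/∂x = (0) - (3*y) = -3*y
  ∂Q/∂x - ∂P/∂y = (0) - (0) = 0.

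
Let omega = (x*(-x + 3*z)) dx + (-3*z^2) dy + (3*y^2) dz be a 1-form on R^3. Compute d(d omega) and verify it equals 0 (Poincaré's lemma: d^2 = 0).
d(d omega) = 0

Step 1: d omega = sum_{i<j} (∂f_j/∂x_i - ∂f_i/∂x_j) dx_i ∧ dx_j:
  coeff of dx ∧ dy: 0
  coeff of dx ∧ dz: -3*x
  coeff of dy ∧ dz: 6*y + 6*z
Step 2: Apply d again to each 2-form coefficient. The only possible 3-form in R^3 is dx ∧ dy ∧ dz, with coefficient
  ∂(coeff of dy∧dz)/∂x - ∂(coeff of dx∧dz)/∂y + ∂(coeff of dx∧dy)/∂z
  = ∂/∂x (6*y + 6*z) - ∂/∂y (-3*x) + ∂/∂z (0).
Each of these terms simplifies to sums of mixed partials that cancel in pairs. The result is 0 (by equality of mixed partials for smooth functions — Schwarz / Clairaut).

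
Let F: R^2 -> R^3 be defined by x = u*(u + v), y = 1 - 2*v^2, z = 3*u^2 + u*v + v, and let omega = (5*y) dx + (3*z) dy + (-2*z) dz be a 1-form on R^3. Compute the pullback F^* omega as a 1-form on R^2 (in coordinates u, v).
F^* omega = (-36*u^3 - 18*u^2*v - 22*u*v^2 - 12*u*v + 10*u - 10*v^3 - 2*v^2 + 5*v) du + (-6*u^3 - 38*u^2*v - 6*u^2 - 22*u*v^2 - 4*u*v + 5*u - 12*v^2 - 2*v) dv

Using F^*(f dg) = (f ∘ F) d(g ∘ F), substitute each coordinate x_i by F_i(u, v) in f_i, and replace dx_i by d F_i = (∂F_i/∂u) du + (∂F_i/∂v) dv.
  For the x component: f_1(F) = 5 - 10*v^2; d F_1 = (2*u + v) du + (u) dv
  For the y component: f_2(F) = 9*u^2 + 3*u*v + 3*v; d F_2 = (0) du + (-4*v) dv
  For the z component: f_3(F) = -6*u^2 - 2*u*v - 2*v; d F_3 = (6*u + v) du + (u + 1) dv
Combining and collecting du, dv coefficients:
  coeff of du: -36*u^3 - 18*u^2*v - 22*u*v^2 - 12*u*v + 10*u - 10*v^3 - 2*v^2 + 5*v
  coeff of dv: -6*u^3 - 38*u^2*v - 6*u^2 - 22*u*v^2 - 4*u*v + 5*u - 12*v^2 - 2*v
F^* omega = (-36*u^3 - 18*u^2*v - 22*u*v^2 - 12*u*v + 10*u - 10*v^3 - 2*v^2 + 5*v) du + (-6*u^3 - 38*u^2*v - 6*u^2 - 22*u*v^2 - 4*u*v + 5*u - 12*v^2 - 2*v) dv.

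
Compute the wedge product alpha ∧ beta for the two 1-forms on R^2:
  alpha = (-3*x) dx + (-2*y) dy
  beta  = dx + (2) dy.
alpha ∧ beta = (-6*x + 2*y) dx ∧ dy

Distribute the wedge, using dx_i ∧ dx_j = -dx_j ∧ dx_i and dx_i ∧ dx_i = 0. For each pair (i, j) with i < j, the coefficient of dx_i ∧ dx_j in alpha ∧ beta is (alpha_i * beta_j - alpha_j * beta_i). Collecting: alpha ∧ beta = (-6*x + 2*y) dx ∧ dy.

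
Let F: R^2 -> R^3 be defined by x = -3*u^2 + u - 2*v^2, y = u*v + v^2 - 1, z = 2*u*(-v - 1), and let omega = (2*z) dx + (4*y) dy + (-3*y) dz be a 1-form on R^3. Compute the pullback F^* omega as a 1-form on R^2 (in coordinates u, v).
F^* omega = (24*u^2*v + 24*u^2 + 10*u*v^2 + 2*u*v - 4*u + 10*v^3 + 6*v^2 - 10*v - 6) du + (10*u^2*v + 34*u*v^2 + 16*u*v - 10*u + 8*v^3 - 8*v) dv

Using F^*(f dg) = (f ∘ F) d(g ∘ F), substitute each coordinate x_i by F_i(u, v) in f_i, and replace dx_i by d F_i = (∂F_i/∂u) du + (∂F_i/∂v) dv.
  For the x component: f_1(F) = 4*u*(-v - 1); d F_1 = (1 - 6*u) du + (-4*v) dv
  For the y component: f_2(F) = 4*u*v + 4*v^2 - 4; d F_2 = (v) du + (u + 2*v) dv
  For the z component: f_3(F) = -3*u*v - 3*v^2 + 3; d F_3 = (-2*v - 2) du + (-2*u) dv
Combining and collecting du, dv coefficients:
  coeff of du: 24*u^2*v + 24*u^2 + 10*u*v^2 + 2*u*v - 4*u + 10*v^3 + 6*v^2 - 10*v - 6
  coeff of dv: 10*u^2*v + 34*u*v^2 + 16*u*v - 10*u + 8*v^3 - 8*v
F^* omega = (24*u^2*v + 24*u^2 + 10*u*v^2 + 2*u*v - 4*u + 10*v^3 + 6*v^2 - 10*v - 6) du + (10*u^2*v + 34*u*v^2 + 16*u*v - 10*u + 8*v^3 - 8*v) dv.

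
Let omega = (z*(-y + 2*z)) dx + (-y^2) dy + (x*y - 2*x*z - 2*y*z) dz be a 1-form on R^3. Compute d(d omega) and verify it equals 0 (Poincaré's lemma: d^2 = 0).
d(d omega) = 0

Step 1: d omega = sum_{i<j} (∂f_j/∂x_i - ∂f_i/∂x_j) dx_i ∧ dx_j:
  coeff of dx ∧ dy: z
  coeff of dx ∧ dz: 2*y - 6*z
  coeff of dy ∧ dz: x - 2*z
Step 2: Apply d again to each 2-form coefficient. The only possible 3-form in R^3 is dx ∧ dy ∧ dz, with coefficient
  ∂(coeff of dy∧dz)/∂x - ∂(coeff of dx∧dz)/∂y + ∂(coeff of dx∧dy)/∂z
  = ∂/∂x (x - 2*z) - ∂/∂y (2*y - 6*z) + ∂/∂z (z).
Each of these terms simplifies to sums of mixed partials that cancel in pairs. The result is 0 (by equality of mixed partials for smooth functions — Schwarz / Clairaut).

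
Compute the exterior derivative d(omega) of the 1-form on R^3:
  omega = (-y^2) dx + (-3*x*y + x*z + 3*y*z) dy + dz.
d(omega) = (-y + z) dx ∧ dy + (-x - 3*y) dy ∧ dz

For a 1-form omega = sum_i f_i dx_i, the exterior derivative is
  d(omega) = sum_{i < j} (∂f_j/∂x_i - ∂f_i/∂x_j) dx_i ∧ dx_j.
  coefficient of dx ∧ dy: ∂f_2/∂x - ∂f_1/∂y = ∂(-3*x*y + x*z + 3*y*z)/∂x - ∂(-y^2)/∂y = -y + z
  coefficient of dy ∧ dz: ∂f_3/∂y - ∂f_2/∂z = ∂(1)/∂y - ∂(-3*x*y + x*z + 3*y*z)/∂z = -x - 3*y
Assembling: d(omega) = (-y + z) dx ∧ dy + (-x - 3*y) dy ∧ dz.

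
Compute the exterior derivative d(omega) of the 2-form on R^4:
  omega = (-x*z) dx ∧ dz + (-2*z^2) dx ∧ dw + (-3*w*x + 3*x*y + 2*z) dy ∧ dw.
d(omega) = (4*z) dx ∧ dz ∧ dw + (-3*w + 3*y) dx ∧ dy ∧ dw + (-2) dy ∧ dz ∧ dw

For a 2-form omega = sum_{i<j} g_{ij} dx_i ∧ dx_j, the exterior derivative is
  d(omega) = sum_{i<j} d(g_{ij}) ∧ dx_i ∧ dx_j = sum_{i<j, k} (∂g_{ij}/∂x_k) dx_k ∧ dx_i ∧ dx_j.
Expand each term, using dx_k ∧ dx_i ∧ dx_j = sgn(permutation) dx_{(a)} ∧ dx_{(b)} ∧ dx_{(c)} with (a < b < c) sorted:
  d(-2*z^2) includes (∂/∂z)(-2*z^2) dz = (-4*z) dz, which multiplied by dx ∧ dw gives (4*z) dx ∧ dz ∧ dw
  d(-3*w*x + 3*x*y + 2*z) includes (∂/∂x)(-3*w*x + 3*x*y + 2*z) dx = (-3*w + 3*y) dx, which multiplied by dy ∧ dw gives (-3*w + 3*y) dx ∧ dy ∧ dw
  d(-3*w*x + 3*x*y + 2*z) includes (∂/∂z)(-3*w*x + 3*x*y + 2*z) dz = (2) dz, which multiplied by dy ∧ dw gives (-2) dy ∧ dz ∧ dw
Collecting like 3-forms: d(omega) = (4*z) dx ∧ dz ∧ dw + (-3*w + 3*y) dx ∧ dy ∧ dw + (-2) dy ∧ dz ∧ dw.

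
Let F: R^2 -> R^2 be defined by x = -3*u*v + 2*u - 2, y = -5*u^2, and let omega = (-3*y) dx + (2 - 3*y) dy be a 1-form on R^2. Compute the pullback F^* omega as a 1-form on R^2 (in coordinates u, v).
F^* omega = (5*u*(-30*u^2 - 9*u*v + 6*u - 4)) du + (-45*u^3) dv

Using F^*(f dg) = (f ∘ F) d(g ∘ F), substitute each coordinate x_i by F_i(u, v) in f_i, and replace dx_i by d F_i = (∂F_i/∂u) du + (∂F_i/∂v) dv.
  For the x component: f_1(F) = 15*u^2; d F_1 = (2 - 3*v) du + (-3*u) dv
  For the y component: f_2(F) = 15*u^2 + 2; d F_2 = (-10*u) du + (0) dv
Combining and collecting du, dv coefficients:
  coeff of du: 5*u*(-30*u^2 - 9*u*v + 6*u - 4)
  coeff of dv: -45*u^3
F^* omega = (5*u*(-30*u^2 - 9*u*v + 6*u - 4)) du + (-45*u^3) dv.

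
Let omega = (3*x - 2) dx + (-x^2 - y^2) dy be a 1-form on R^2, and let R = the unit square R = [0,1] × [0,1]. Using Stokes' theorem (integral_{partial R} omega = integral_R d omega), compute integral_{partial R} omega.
integral_(partial R) omega = -1

Stokes: integral_partial_R omega = integral_R d omega with d omega = (∂Q/∂x - ∂P/∂y) dx ∧ dy.
  ∂Q/∂x = -2*x
  ∂P/∂y = 0
  integrand = ∂Q/∂x - ∂P/∂y = -2*x.
Integrating over R: integral_0^1 integral_0^1 (-2*x) dx dy = -1.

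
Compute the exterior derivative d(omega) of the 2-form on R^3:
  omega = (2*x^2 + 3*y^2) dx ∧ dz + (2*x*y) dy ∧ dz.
d(omega) = (-4*y) dx ∧ dy ∧ dz

For a 2-form omega = sum_{i<j} g_{ij} dx_i ∧ dx_j, the exterior derivative is
  d(omega) = sum_{i<j} d(g_{ij}) ∧ dx_i ∧ dx_j = sum_{i<j, k} (∂g_{ij}/∂x_k) dx_k ∧ dx_i ∧ dx_j.
Expand each term, using dx_k ∧ dx_i ∧ dx_j = sgn(permutation) dx_{(a)} ∧ dx_{(b)} ∧ dx_{(c)} with (a < b < c) sorted:
  d(2*x^2 + 3*y^2) includes (∂/∂y)(2*x^2 + 3*y^2) dy = (6*y) dy, which multiplied by dx ∧ dz gives (-6*y) dx ∧ dy ∧ dz
  d(2*x*y) includes (∂/∂x)(2*x*y) dx = (2*y) dx, which multiplied by dy ∧ dz gives (2*y) dx ∧ dy ∧ dz
Collecting like 3-forms: d(omega) = (-4*y) dx ∧ dy ∧ dz.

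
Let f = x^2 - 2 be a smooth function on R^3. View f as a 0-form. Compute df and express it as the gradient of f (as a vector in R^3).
df = (2*x) dx + (0) dy + (0) dz; grad f = (2*x, 0, 0)

For a 0-form f, d f = (∂f/∂x) dx + (∂f/∂y) dy + (∂f/∂z) dz. The components of the vector representation are exactly the entries of grad f in Cartesian coordinates:
  ∂f/∂x = 2*x
  ∂f/∂y = 0
  ∂f/∂z = 0.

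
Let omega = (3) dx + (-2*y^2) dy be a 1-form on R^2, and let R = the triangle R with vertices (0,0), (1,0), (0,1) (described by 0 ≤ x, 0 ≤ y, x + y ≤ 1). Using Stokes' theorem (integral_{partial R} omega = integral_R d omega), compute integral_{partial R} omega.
integral_(partial R) omega = 0

Stokes: integral_partial_R omega = integral_R d omega with d omega = (∂Q/∂x - ∂P/∂y) dx ∧ dy.
  ∂Q/∂x = 0
  ∂P/∂y = 0
  integrand = ∂Q/∂x - ∂P/∂y = 0.
Integrating over R: integral_0^1 integral_0^{1-x} (0) dy dx = 0.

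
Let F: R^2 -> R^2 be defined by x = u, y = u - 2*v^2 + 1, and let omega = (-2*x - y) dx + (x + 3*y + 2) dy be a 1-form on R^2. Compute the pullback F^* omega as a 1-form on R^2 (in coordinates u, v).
F^* omega = (u - 4*v^2 + 4) du + (4*v*(-4*u + 6*v^2 - 5)) dv

Using F^*(f dg) = (f ∘ F) d(g ∘ F), substitute each coordinate x_i by F_i(u, v) in f_i, and replace dx_i by d F_i = (∂F_i/∂u) du + (∂F_i/∂v) dv.
  For the x component: f_1(F) = -3*u + 2*v^2 - 1; d F_1 = (1) du + (0) dv
  For the y component: f_2(F) = 4*u - 6*v^2 + 5; d F_2 = (1) du + (-4*v) dv
Combining and collecting du, dv coefficients:
  coeff of du: u - 4*v^2 + 4
  coeff of dv: 4*v*(-4*u + 6*v^2 - 5)
F^* omega = (u - 4*v^2 + 4) du + (4*v*(-4*u + 6*v^2 - 5)) dv.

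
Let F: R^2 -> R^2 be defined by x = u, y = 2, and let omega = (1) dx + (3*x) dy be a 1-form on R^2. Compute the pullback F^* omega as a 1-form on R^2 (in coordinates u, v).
F^* omega = (1) du

Using F^*(f dg) = (f ∘ F) d(g ∘ F), substitute each coordinate x_i by F_i(u, v) in f_i, and replace dx_i by d F_i = (∂F_i/∂u) du + (∂F_i/∂v) dv.
  For the x component: f_1(F) = 1; d F_1 = (1) du + (0) dv
  For the y component: f_2(F) = 3*u; d F_2 = (0) du + (0) dv
Combining and collecting du, dv coefficients:
  coeff of du: 1
  coeff of dv: 0
F^* omega = (1) du.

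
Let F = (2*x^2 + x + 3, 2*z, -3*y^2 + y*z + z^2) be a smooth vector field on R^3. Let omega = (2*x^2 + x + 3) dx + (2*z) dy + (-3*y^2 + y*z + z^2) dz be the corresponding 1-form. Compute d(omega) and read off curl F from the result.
d(omega) = (-6*y + z - 2) dy ∧ dz + (0) dz ∧ dx + (0) dx ∧ dy; curl F = (-6*y + z - 2, 0, 0)

d omega = sum_{i<j} (∂f_j/∂x_i - ∂f_i/∂x_j) dx_i ∧ dx_j. Under the identification (dy ∧ dz, dz ∧ dx, dx ∧ dy) ↔ (e_x, e_y, e_z), the coefficients are exactly the components of curl F. Compute:
  ∂R/∂y - ∂Q/∂z = (-6*y + z) - (2) = -6*y + z - 2
  ∂P/∂z - ∂R/∂x = (0) - (0) = 0
  ∂Q/∂x - ∂P/∂y = (0) - (0) = 0.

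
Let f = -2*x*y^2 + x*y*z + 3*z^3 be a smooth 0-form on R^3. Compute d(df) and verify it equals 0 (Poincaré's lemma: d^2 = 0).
d(df) = 0

Step 1: df = sum_i (∂f/∂x_i) dx_i = (y*(-2*y + z)) dx + (x*(-4*y + z)) dy + (x*y + 9*z^2) dz.
Step 2: Apply d again. Using the 1-form formula, the coefficient of dx ∧ dy in d(df) is ∂^2 f/∂x ∂y - ∂^2 f/∂y ∂x = (-4*y + z) - (-4*y + z) = 0 (equality of mixed partials for smooth f).
Similarly for dx ∧ dz and dy ∧ dz — all coefficients vanish. So d(df) = 0.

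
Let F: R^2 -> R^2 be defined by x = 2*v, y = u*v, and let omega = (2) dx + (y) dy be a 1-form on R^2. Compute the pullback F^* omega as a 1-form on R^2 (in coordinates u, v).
F^* omega = (u*v^2) du + (u^2*v + 4) dv

Using F^*(f dg) = (f ∘ F) d(g ∘ F), substitute each coordinate x_i by F_i(u, v) in f_i, and replace dx_i by d F_i = (∂F_i/∂u) du + (∂F_i/∂v) dv.
  For the x component: f_1(F) = 2; d F_1 = (0) du + (2) dv
  For the y component: f_2(F) = u*v; d F_2 = (v) du + (u) dv
Combining and collecting du, dv coefficients:
  coeff of du: u*v^2
  coeff of dv: u^2*v + 4
F^* omega = (u*v^2) du + (u^2*v + 4) dv.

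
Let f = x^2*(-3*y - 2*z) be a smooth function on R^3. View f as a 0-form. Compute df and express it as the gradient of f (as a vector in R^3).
df = (2*x*(-3*y - 2*z)) dx + (-3*x^2) dy + (-2*x^2) dz; grad f = (2*x*(-3*y - 2*z), -3*x^2, -2*x^2)

For a 0-form f, d f = (∂f/∂x) dx + (∂f/∂y) dy + (∂f/∂z) dz. The components of the vector representation are exactly the entries of grad f in Cartesian coordinates:
  ∂f/∂x = 2*x*(-3*y - 2*z)
  ∂f/∂y = -3*x^2
  ∂f/∂z = -2*x^2.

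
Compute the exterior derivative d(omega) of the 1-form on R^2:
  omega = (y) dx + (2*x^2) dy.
d(omega) = (4*x - 1) dx ∧ dy

For a 1-form omega = sum_i f_i dx_i, the exterior derivative is
  d(omega) = sum_{i < j} (∂f_j/∂x_i - ∂f_i/∂x_j) dx_i ∧ dx_j.
  coefficient of dx ∧ dy: ∂f_2/∂x - ∂f_1/∂y = ∂(2*x^2)/∂x - ∂(y)/∂y = 4*x - 1
Assembling: d(omega) = (4*x - 1) dx ∧ dy.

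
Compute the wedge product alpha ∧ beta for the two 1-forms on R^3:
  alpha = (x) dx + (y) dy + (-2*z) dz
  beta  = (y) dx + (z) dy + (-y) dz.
alpha ∧ beta = (x*z - y^2) dx ∧ dy + (y*(-x + 2*z)) dx ∧ dz + (-y^2 + 2*z^2) dy ∧ dz

Distribute the wedge, using dx_i ∧ dx_j = -dx_j ∧ dx_i and dx_i ∧ dx_i = 0. For each pair (i, j) with i < j, the coefficient of dx_i ∧ dx_j in alpha ∧ beta is (alpha_i * beta_j - alpha_j * beta_i). Collecting: alpha ∧ beta = (x*z - y^2) dx ∧ dy + (y*(-x + 2*z)) dx ∧ dz + (-y^2 + 2*z^2) dy ∧ dz.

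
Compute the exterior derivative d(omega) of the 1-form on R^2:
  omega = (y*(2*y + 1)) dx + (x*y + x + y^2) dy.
d(omega) = (-3*y) dx ∧ dy

For a 1-form omega = sum_i f_i dx_i, the exterior derivative is
  d(omega) = sum_{i < j} (∂f_j/∂x_i - ∂f_i/∂x_j) dx_i ∧ dx_j.
  coefficient of dx ∧ dy: ∂f_2/∂x - ∂f_1/∂y = ∂(x*y + x + y^2)/∂x - ∂(y*(2*y + 1))/∂y = -3*y
Assembling: d(omega) = (-3*y) dx ∧ dy.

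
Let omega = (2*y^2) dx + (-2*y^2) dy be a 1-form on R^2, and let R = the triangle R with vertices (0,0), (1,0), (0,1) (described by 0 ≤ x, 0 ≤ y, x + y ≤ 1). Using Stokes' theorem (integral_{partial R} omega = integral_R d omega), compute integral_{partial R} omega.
integral_(partial R) omega = -2/3

Stokes: integral_partial_R omega = integral_R d omega with d omega = (∂Q/∂x - ∂P/∂y) dx ∧ dy.
  ∂Q/∂x = 0
  ∂P/∂y = 4*y
  integrand = ∂Q/∂x - ∂P/∂y = -4*y.
Integrating over R: integral_0^1 integral_0^{1-x} (-4*y) dy dx = -2/3.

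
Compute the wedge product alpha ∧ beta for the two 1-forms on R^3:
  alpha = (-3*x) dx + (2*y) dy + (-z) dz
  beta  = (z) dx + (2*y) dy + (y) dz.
alpha ∧ beta = (-2*y*(3*x + z)) dx ∧ dy + (-3*x*y + z^2) dx ∧ dz + (2*y*(y + z)) dy ∧ dz

Distribute the wedge, using dx_i ∧ dx_j = -dx_j ∧ dx_i and dx_i ∧ dx_i = 0. For each pair (i, j) with i < j, the coefficient of dx_i ∧ dx_j in alpha ∧ beta is (alpha_i * beta_j - alpha_j * beta_i). Collecting: alpha ∧ beta = (-2*y*(3*x + z)) dx ∧ dy + (-3*x*y + z^2) dx ∧ dz + (2*y*(y + z)) dy ∧ dz.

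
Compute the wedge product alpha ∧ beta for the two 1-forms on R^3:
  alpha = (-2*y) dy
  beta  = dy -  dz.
alpha ∧ beta = (2*y) dy ∧ dz

Distribute the wedge, using dx_i ∧ dx_j = -dx_j ∧ dx_i and dx_i ∧ dx_i = 0. For each pair (i, j) with i < j, the coefficient of dx_i ∧ dx_j in alpha ∧ beta is (alpha_i * beta_j - alpha_j * beta_i). Collecting: alpha ∧ beta = (2*y) dy ∧ dz.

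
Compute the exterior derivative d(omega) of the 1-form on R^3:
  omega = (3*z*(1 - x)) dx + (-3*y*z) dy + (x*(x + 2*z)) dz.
d(omega) = (5*x + 2*z - 3) dx ∧ dz + (3*y) dy ∧ dz

For a 1-form omega = sum_i f_i dx_i, the exterior derivative is
  d(omega) = sum_{i < j} (∂f_j/∂x_i - ∂f_i/∂x_j) dx_i ∧ dx_j.
  coefficient of dx ∧ dz: ∂f_3/∂x - ∂f_1/∂z = ∂(x*(x + 2*z))/∂x - ∂(3*z*(1 - x))/∂z = 5*x + 2*z - 3
  coefficient of dy ∧ dz: ∂f_3/∂y - ∂f_2/∂z = ∂(x*(x + 2*z))/∂y - ∂(-3*y*z)/∂z = 3*y
Assembling: d(omega) = (5*x + 2*z - 3) dx ∧ dz + (3*y) dy ∧ dz.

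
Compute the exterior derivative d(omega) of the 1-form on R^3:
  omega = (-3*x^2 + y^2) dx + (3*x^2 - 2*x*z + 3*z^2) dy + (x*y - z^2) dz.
d(omega) = (6*x - 2*y - 2*z) dx ∧ dy + (y) dx ∧ dz + (3*x - 6*z) dy ∧ dz

For a 1-form omega = sum_i f_i dx_i, the exterior derivative is
  d(omega) = sum_{i < j} (∂f_j/∂x_i - ∂f_i/∂x_j) dx_i ∧ dx_j.
  coefficient of dx ∧ dy: ∂f_2/∂x - ∂f_1/∂y = ∂(3*x^2 - 2*x*z + 3*z^2)/∂x - ∂(-3*x^2 + y^2)/∂y = 6*x - 2*y - 2*z
  coefficient of dx ∧ dz: ∂f_3/∂x - ∂f_1/∂z = ∂(x*y - z^2)/∂x - ∂(-3*x^2 + y^2)/∂z = y
  coefficient of dy ∧ dz: ∂f_3/∂y - ∂f_2/∂z = ∂(x*y - z^2)/∂y - ∂(3*x^2 - 2*x*z + 3*z^2)/∂z = 3*x - 6*z
Assembling: d(omega) = (6*x - 2*y - 2*z) dx ∧ dy + (y) dx ∧ dz + (3*x - 6*z) dy ∧ dz.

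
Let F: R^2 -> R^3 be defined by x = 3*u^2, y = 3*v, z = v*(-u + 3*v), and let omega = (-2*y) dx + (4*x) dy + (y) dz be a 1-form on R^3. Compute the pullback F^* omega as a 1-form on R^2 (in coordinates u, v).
F^* omega = (3*v*(-12*u - v)) du + (36*u^2 - 3*u*v + 18*v^2) dv

Using F^*(f dg) = (f ∘ F) d(g ∘ F), substitute each coordinate x_i by F_i(u, v) in f_i, and replace dx_i by d F_i = (∂F_i/∂u) du + (∂F_i/∂v) dv.
  For the x component: f_1(F) = -6*v; d F_1 = (6*u) du + (0) dv
  For the y component: f_2(F) = 12*u^2; d F_2 = (0) du + (3) dv
  For the z component: f_3(F) = 3*v; d F_3 = (-v) du + (-u + 6*v) dv
Combining and collecting du, dv coefficients:
  coeff of du: 3*v*(-12*u - v)
  coeff of dv: 36*u^2 - 3*u*v + 18*v^2
F^* omega = (3*v*(-12*u - v)) du + (36*u^2 - 3*u*v + 18*v^2) dv.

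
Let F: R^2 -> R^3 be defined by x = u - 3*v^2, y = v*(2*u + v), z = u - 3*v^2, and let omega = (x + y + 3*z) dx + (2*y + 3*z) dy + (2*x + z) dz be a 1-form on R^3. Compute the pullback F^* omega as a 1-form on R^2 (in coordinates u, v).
F^* omega = (8*u*v^2 + 8*u*v + 7*u - 14*v^3 - 20*v^2) du + (8*u^2*v + 6*u^2 - 18*u*v^2 - 36*u*v + 106*v^3) dv

Using F^*(f dg) = (f ∘ F) d(g ∘ F), substitute each coordinate x_i by F_i(u, v) in f_i, and replace dx_i by d F_i = (∂F_i/∂u) du + (∂F_i/∂v) dv.
  For the x component: f_1(F) = 2*u*v + 4*u - 11*v^2; d F_1 = (1) du + (-6*v) dv
  For the y component: f_2(F) = 4*u*v + 3*u - 7*v^2; d F_2 = (2*v) du + (2*u + 2*v) dv
  For the z component: f_3(F) = 3*u - 9*v^2; d F_3 = (1) du + (-6*v) dv
Combining and collecting du, dv coefficients:
  coeff of du: 8*u*v^2 + 8*u*v + 7*u - 14*v^3 - 20*v^2
  coeff of dv: 8*u^2*v + 6*u^2 - 18*u*v^2 - 36*u*v + 106*v^3
F^* omega = (8*u*v^2 + 8*u*v + 7*u - 14*v^3 - 20*v^2) du + (8*u^2*v + 6*u^2 - 18*u*v^2 - 36*u*v + 106*v^3) dv.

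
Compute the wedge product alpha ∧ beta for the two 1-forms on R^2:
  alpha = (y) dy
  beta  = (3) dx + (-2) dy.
alpha ∧ beta = (-3*y) dx ∧ dy

Distribute the wedge, using dx_i ∧ dx_j = -dx_j ∧ dx_i and dx_i ∧ dx_i = 0. For each pair (i, j) with i < j, the coefficient of dx_i ∧ dx_j in alpha ∧ beta is (alpha_i * beta_j - alpha_j * beta_i). Collecting: alpha ∧ beta = (-3*y) dx ∧ dy.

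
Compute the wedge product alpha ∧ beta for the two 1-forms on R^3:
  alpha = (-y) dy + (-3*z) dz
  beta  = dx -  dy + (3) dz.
alpha ∧ beta = (y) dx ∧ dy + (-3*y - 3*z) dy ∧ dz + (3*z) dx ∧ dz

Distribute the wedge, using dx_i ∧ dx_j = -dx_j ∧ dx_i and dx_i ∧ dx_i = 0. For each pair (i, j) with i < j, the coefficient of dx_i ∧ dx_j in alpha ∧ beta is (alpha_i * beta_j - alpha_j * beta_i). Collecting: alpha ∧ beta = (y) dx ∧ dy + (-3*y - 3*z) dy ∧ dz + (3*z) dx ∧ dz.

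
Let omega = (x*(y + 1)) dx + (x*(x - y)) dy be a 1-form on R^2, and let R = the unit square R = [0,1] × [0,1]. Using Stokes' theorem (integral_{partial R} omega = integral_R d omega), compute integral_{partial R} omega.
integral_(partial R) omega = 0

Stokes: integral_partial_R omega = integral_R d omega with d omega = (∂Q/∂x - ∂P/∂y) dx ∧ dy.
  ∂Q/∂x = 2*x - y
  ∂P/∂y = x
  integrand = ∂Q/∂x - ∂P/∂y = x - y.
Integrating over R: integral_0^1 integral_0^1 (x - y) dx dy = 0.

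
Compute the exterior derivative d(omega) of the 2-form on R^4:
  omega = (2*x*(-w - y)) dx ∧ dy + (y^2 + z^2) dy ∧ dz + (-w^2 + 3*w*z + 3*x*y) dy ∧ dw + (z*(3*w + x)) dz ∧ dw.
d(omega) = (-2*x + 3*y) dx ∧ dy ∧ dw + (-3*w) dy ∧ dz ∧ dw + (z) dx ∧ dz ∧ dw

For a 2-form omega = sum_{i<j} g_{ij} dx_i ∧ dx_j, the exterior derivative is
  d(omega) = sum_{i<j} d(g_{ij}) ∧ dx_i ∧ dx_j = sum_{i<j, k} (∂g_{ij}/∂x_k) dx_k ∧ dx_i ∧ dx_j.
Expand each term, using dx_k ∧ dx_i ∧ dx_j = sgn(permutation) dx_{(a)} ∧ dx_{(b)} ∧ dx_{(c)} with (a < b < c) sorted:
  d(2*x*(-w - y)) includes (∂/∂w)(2*x*(-w - y)) dw = (-2*x) dw, which multiplied by dx ∧ dy gives (-2*x) dx ∧ dy ∧ dw
  d(-w^2 + 3*w*z + 3*x*y) includes (∂/∂x)(-w^2 + 3*w*z + 3*x*y) dx = (3*y) dx, which multiplied by dy ∧ dw gives (3*y) dx ∧ dy ∧ dw
  d(-w^2 + 3*w*z + 3*x*y) includes (∂/∂z)(-w^2 + 3*w*z + 3*x*y) dz = (3*w) dz, which multiplied by dy ∧ dw gives (-3*w) dy ∧ dz ∧ dw
  d(z*(3*w + x)) includes (∂/∂x)(z*(3*w + x)) dx = (z) dx, which multiplied by dz ∧ dw gives (z) dx ∧ dz ∧ dw
Collecting like 3-forms: d(omega) = (-2*x + 3*y) dx ∧ dy ∧ dw + (-3*w) dy ∧ dz ∧ dw + (z) dx ∧ dz ∧ dw.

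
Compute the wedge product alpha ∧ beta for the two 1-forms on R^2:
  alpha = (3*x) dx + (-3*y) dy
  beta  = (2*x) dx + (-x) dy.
alpha ∧ beta = (3*x*(-x + 2*y)) dx ∧ dy

Distribute the wedge, using dx_i ∧ dx_j = -dx_j ∧ dx_i and dx_i ∧ dx_i = 0. For each pair (i, j) with i < j, the coefficient of dx_i ∧ dx_j in alpha ∧ beta is (alpha_i * beta_j - alpha_j * beta_i). Collecting: alpha ∧ beta = (3*x*(-x + 2*y)) dx ∧ dy.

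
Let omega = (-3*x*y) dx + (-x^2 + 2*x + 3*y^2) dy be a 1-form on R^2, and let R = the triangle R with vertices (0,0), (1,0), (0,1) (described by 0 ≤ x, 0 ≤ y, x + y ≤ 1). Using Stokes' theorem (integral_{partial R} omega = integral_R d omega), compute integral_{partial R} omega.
integral_(partial R) omega = 7/6

Stokes: integral_partial_R omega = integral_R d omega with d omega = (∂Q/∂x - ∂P/∂y) dx ∧ dy.
  ∂Q/∂x = 2 - 2*x
  ∂P/∂y = -3*x
  integrand = ∂Q/∂x - ∂P/∂y = x + 2.
Integrating over R: integral_0^1 integral_0^{1-x} (x + 2) dy dx = 7/6.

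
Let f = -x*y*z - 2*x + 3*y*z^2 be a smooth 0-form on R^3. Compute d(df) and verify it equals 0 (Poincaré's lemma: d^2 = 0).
d(df) = 0

Step 1: df = sum_i (∂f/∂x_i) dx_i = (-y*z - 2) dx + (z*(-x + 3*z)) dy + (y*(-x + 6*z)) dz.
Step 2: Apply d again. Using the 1-form formula, the coefficient of dx ∧ dy in d(df) is ∂^2 f/∂x ∂y - ∂^2 f/∂y ∂x = (-z) - (-z) = 0 (equality of mixed partials for smooth f).
Similarly for dx ∧ dz and dy ∧ dz — all coefficients vanish. So d(df) = 0.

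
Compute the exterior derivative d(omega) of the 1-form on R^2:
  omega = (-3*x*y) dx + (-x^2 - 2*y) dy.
d(omega) = (x) dx ∧ dy

For a 1-form omega = sum_i f_i dx_i, the exterior derivative is
  d(omega) = sum_{i < j} (∂f_j/∂x_i - ∂f_i/∂x_j) dx_i ∧ dx_j.
  coefficient of dx ∧ dy: ∂f_2/∂x - ∂f_1/∂y = ∂(-x^2 - 2*y)/∂x - ∂(-3*x*y)/∂y = x
Assembling: d(omega) = (x) dx ∧ dy.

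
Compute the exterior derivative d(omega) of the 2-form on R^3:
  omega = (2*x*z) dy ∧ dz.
d(omega) = (2*z) dx ∧ dy ∧ dz

For a 2-form omega = sum_{i<j} g_{ij} dx_i ∧ dx_j, the exterior derivative is
  d(omega) = sum_{i<j} d(g_{ij}) ∧ dx_i ∧ dx_j = sum_{i<j, k} (∂g_{ij}/∂x_k) dx_k ∧ dx_i ∧ dx_j.
Expand each term, using dx_k ∧ dx_i ∧ dx_j = sgn(permutation) dx_{(a)} ∧ dx_{(b)} ∧ dx_{(c)} with (a < b < c) sorted:
  d(2*x*z) includes (∂/∂x)(2*x*z) dx = (2*z) dx, which multiplied by dy ∧ dz gives (2*z) dx ∧ dy ∧ dz
Collecting like 3-forms: d(omega) = (2*z) dx ∧ dy ∧ dz.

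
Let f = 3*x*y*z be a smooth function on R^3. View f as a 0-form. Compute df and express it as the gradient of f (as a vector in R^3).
df = (3*y*z) dx + (3*x*z) dy + (3*x*y) dz; grad f = (3*y*z, 3*x*z, 3*x*y)

For a 0-form f, d f = (∂f/∂x) dx + (∂f/∂y) dy + (∂f/∂z) dz. The components of the vector representation are exactly the entries of grad f in Cartesian coordinates:
  ∂f/∂x = 3*y*z
  ∂f/∂y = 3*x*z
  ∂f/∂z = 3*x*y.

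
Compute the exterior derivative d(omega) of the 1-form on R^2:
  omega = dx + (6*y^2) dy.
d(omega) = 0

For a 1-form omega = sum_i f_i dx_i, the exterior derivative is
  d(omega) = sum_{i < j} (∂f_j/∂x_i - ∂f_i/∂x_j) dx_i ∧ dx_j.

Assembling: d(omega) = 0.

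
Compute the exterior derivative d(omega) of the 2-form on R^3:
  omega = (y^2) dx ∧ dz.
d(omega) = (-2*y) dx ∧ dy ∧ dz

For a 2-form omega = sum_{i<j} g_{ij} dx_i ∧ dx_j, the exterior derivative is
  d(omega) = sum_{i<j} d(g_{ij}) ∧ dx_i ∧ dx_j = sum_{i<j, k} (∂g_{ij}/∂x_k) dx_k ∧ dx_i ∧ dx_j.
Expand each term, using dx_k ∧ dx_i ∧ dx_j = sgn(permutation) dx_{(a)} ∧ dx_{(b)} ∧ dx_{(c)} with (a < b < c) sorted:
  d(y^2) includes (∂/∂y)(y^2) dy = (2*y) dy, which multiplied by dx ∧ dz gives (-2*y) dx ∧ dy ∧ dz
Collecting like 3-forms: d(omega) = (-2*y) dx ∧ dy ∧ dz.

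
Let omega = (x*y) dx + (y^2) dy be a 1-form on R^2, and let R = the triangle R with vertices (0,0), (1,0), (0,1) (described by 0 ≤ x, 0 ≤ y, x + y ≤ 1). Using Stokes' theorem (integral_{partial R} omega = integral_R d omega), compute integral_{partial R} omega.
integral_(partial R) omega = -1/6

Stokes: integral_partial_R omega = integral_R d omega with d omega = (∂Q/∂x - ∂P/∂y) dx ∧ dy.
  ∂Q/∂x = 0
  ∂P/∂y = x
  integrand = ∂Q/∂x - ∂P/∂y = -x.
Integrating over R: integral_0^1 integral_0^{1-x} (-x) dy dx = -1/6.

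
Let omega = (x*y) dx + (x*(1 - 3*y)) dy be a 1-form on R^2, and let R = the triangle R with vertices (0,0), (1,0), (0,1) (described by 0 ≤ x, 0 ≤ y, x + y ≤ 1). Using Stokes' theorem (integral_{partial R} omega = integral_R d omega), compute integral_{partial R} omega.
integral_(partial R) omega = -1/6

Stokes: integral_partial_R omega = integral_R d omega with d omega = (∂Q/∂x - ∂P/∂y) dx ∧ dy.
  ∂Q/∂x = 1 - 3*y
  ∂P/∂y = x
  integrand = ∂Q/∂x - ∂P/∂y = -x - 3*y + 1.
Integrating over R: integral_0^1 integral_0^{1-x} (-x - 3*y + 1) dy dx = -1/6.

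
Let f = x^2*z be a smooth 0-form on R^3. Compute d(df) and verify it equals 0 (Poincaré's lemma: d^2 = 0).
d(df) = 0

Step 1: df = sum_i (∂f/∂x_i) dx_i = (2*x*z) dx + (0) dy + (x^2) dz.
Step 2: Apply d again. Using the 1-form formula, the coefficient of dx ∧ dy in d(df) is ∂^2 f/∂x ∂y - ∂^2 f/∂y ∂x = (0) - (0) = 0 (equality of mixed partials for smooth f).
Similarly for dx ∧ dz and dy ∧ dz — all coefficients vanish. So d(df) = 0.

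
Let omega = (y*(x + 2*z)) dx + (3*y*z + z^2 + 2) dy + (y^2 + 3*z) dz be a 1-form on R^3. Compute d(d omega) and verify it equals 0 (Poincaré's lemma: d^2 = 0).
d(d omega) = 0

Step 1: d omega = sum_{i<j} (∂f_j/∂x_i - ∂f_i/∂x_j) dx_i ∧ dx_j:
  coeff of dx ∧ dy: -x - 2*z
  coeff of dx ∧ dz: -2*y
  coeff of dy ∧ dz: -y - 2*z
Step 2: Apply d again to each 2-form coefficient. The only possible 3-form in R^3 is dx ∧ dy ∧ dz, with coefficient
  ∂(coeff of dy∧dz)/∂x - ∂(coeff of dx∧dz)/∂y + ∂(coeff of dx∧dy)/∂z
  = ∂/∂x (-y - 2*z) - ∂/∂y (-2*y) + ∂/∂z (-x - 2*z).
Each of these terms simplifies to sums of mixed partials that cancel in pairs. The result is 0 (by equality of mixed partials for smooth functions — Schwarz / Clairaut).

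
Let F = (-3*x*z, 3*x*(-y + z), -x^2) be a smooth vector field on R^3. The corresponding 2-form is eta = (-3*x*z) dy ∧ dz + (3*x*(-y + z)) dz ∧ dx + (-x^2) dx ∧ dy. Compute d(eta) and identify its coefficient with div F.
d(eta) = (-3*x - 3*z) dx ∧ dy ∧ dz; div F = -3*x - 3*z

For a 2-form in R^3 of the form above, applying d gives a 3-form with coefficient ∂P/∂x + ∂Q/∂y + ∂R/∂z:
  ∂P/∂x = -3*z
  ∂Q/∂y = -3*x
  ∂R/∂z = 0
Sum = -3*x - 3*z, which is exactly div F.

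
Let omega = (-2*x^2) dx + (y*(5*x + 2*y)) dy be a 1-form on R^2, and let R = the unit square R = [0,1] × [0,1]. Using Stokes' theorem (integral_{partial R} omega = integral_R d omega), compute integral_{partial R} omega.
integral_(partial R) omega = 5/2

Stokes: integral_partial_R omega = integral_R d omega with d omega = (∂Q/∂x - ∂P/∂y) dx ∧ dy.
  ∂Q/∂x = 5*y
  ∂P/∂y = 0
  integrand = ∂Q/∂x - ∂P/∂y = 5*y.
Integrating over R: integral_0^1 integral_0^1 (5*y) dx dy = 5/2.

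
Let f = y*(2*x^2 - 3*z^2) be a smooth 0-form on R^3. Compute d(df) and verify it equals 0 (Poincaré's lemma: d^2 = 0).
d(df) = 0

Step 1: df = sum_i (∂f/∂x_i) dx_i = (4*x*y) dx + (2*x^2 - 3*z^2) dy + (-6*y*z) dz.
Step 2: Apply d again. Using the 1-form formula, the coefficient of dx ∧ dy in d(df) is ∂^2 f/∂x ∂y - ∂^2 f/∂y ∂x = (4*x) - (4*x) = 0 (equality of mixed partials for smooth f).
Similarly for dx ∧ dz and dy ∧ dz — all coefficients vanish. So d(df) = 0.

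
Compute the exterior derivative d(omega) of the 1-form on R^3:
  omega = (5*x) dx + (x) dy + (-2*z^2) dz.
d(omega) = (1) dx ∧ dy

For a 1-form omega = sum_i f_i dx_i, the exterior derivative is
  d(omega) = sum_{i < j} (∂f_j/∂x_i - ∂f_i/∂x_j) dx_i ∧ dx_j.
  coefficient of dx ∧ dy: ∂f_2/∂x - ∂f_1/∂y = ∂(x)/∂x - ∂(5*x)/∂y = 1
Assembling: d(omega) = (1) dx ∧ dy.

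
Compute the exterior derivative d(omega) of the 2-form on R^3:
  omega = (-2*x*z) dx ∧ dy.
d(omega) = (-2*x) dx ∧ dy ∧ dz

For a 2-form omega = sum_{i<j} g_{ij} dx_i ∧ dx_j, the exterior derivative is
  d(omega) = sum_{i<j} d(g_{ij}) ∧ dx_i ∧ dx_j = sum_{i<j, k} (∂g_{ij}/∂x_k) dx_k ∧ dx_i ∧ dx_j.
Expand each term, using dx_k ∧ dx_i ∧ dx_j = sgn(permutation) dx_{(a)} ∧ dx_{(b)} ∧ dx_{(c)} with (a < b < c) sorted:
  d(-2*x*z) includes (∂/∂z)(-2*x*z) dz = (-2*x) dz, which multiplied by dx ∧ dy gives (-2*x) dx ∧ dy ∧ dz
Collecting like 3-forms: d(omega) = (-2*x) dx ∧ dy ∧ dz.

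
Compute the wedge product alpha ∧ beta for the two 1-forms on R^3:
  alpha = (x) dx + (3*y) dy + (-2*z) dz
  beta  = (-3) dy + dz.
alpha ∧ beta = (-3*x) dx ∧ dy + (x) dx ∧ dz + (3*y - 6*z) dy ∧ dz

Distribute the wedge, using dx_i ∧ dx_j = -dx_j ∧ dx_i and dx_i ∧ dx_i = 0. For each pair (i, j) with i < j, the coefficient of dx_i ∧ dx_j in alpha ∧ beta is (alpha_i * beta_j - alpha_j * beta_i). Collecting: alpha ∧ beta = (-3*x) dx ∧ dy + (x) dx ∧ dz + (3*y - 6*z) dy ∧ dz.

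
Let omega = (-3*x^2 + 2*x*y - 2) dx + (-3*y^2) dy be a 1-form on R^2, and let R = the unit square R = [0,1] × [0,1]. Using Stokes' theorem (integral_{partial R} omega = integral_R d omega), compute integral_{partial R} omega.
integral_(partial R) omega = -1

Stokes: integral_partial_R omega = integral_R d omega with d omega = (∂Q/∂x - ∂P/∂y) dx ∧ dy.
  ∂Q/∂x = 0
  ∂P/∂y = 2*x
  integrand = ∂Q/∂x - ∂P/∂y = -2*x.
Integrating over R: integral_0^1 integral_0^1 (-2*x) dx dy = -1.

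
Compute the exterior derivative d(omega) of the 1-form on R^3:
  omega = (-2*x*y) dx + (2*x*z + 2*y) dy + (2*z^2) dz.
d(omega) = (2*x + 2*z) dx ∧ dy + (-2*x) dy ∧ dz

For a 1-form omega = sum_i f_i dx_i, the exterior derivative is
  d(omega) = sum_{i < j} (∂f_j/∂x_i - ∂f_i/∂x_j) dx_i ∧ dx_j.
  coefficient of dx ∧ dy: ∂f_2/∂x - ∂f_1/∂y = ∂(2*x*z + 2*y)/∂x - ∂(-2*x*y)/∂y = 2*x + 2*z
  coefficient of dy ∧ dz: ∂f_3/∂y - ∂f_2/∂z = ∂(2*z^2)/∂y - ∂(2*x*z + 2*y)/∂z = -2*x
Assembling: d(omega) = (2*x + 2*z) dx ∧ dy + (-2*x) dy ∧ dz.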